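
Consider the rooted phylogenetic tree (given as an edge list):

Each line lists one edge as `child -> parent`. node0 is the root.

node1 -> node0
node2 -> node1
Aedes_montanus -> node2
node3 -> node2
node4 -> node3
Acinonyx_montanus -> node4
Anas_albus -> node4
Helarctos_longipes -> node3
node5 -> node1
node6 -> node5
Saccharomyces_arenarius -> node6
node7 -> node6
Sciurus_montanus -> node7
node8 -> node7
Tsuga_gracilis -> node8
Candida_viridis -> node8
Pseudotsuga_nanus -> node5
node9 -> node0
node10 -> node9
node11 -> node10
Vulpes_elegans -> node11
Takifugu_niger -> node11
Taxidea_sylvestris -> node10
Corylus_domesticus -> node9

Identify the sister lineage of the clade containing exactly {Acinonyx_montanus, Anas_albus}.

Helarctos_longipes

The clade containing exactly {Acinonyx_montanus, Anas_albus} attaches to the tree at the node subtending ((Acinonyx_montanus,Anas_albus),Helarctos_longipes).
The other lineage descending from that same node — the sister group — is the single tip Helarctos_longipes.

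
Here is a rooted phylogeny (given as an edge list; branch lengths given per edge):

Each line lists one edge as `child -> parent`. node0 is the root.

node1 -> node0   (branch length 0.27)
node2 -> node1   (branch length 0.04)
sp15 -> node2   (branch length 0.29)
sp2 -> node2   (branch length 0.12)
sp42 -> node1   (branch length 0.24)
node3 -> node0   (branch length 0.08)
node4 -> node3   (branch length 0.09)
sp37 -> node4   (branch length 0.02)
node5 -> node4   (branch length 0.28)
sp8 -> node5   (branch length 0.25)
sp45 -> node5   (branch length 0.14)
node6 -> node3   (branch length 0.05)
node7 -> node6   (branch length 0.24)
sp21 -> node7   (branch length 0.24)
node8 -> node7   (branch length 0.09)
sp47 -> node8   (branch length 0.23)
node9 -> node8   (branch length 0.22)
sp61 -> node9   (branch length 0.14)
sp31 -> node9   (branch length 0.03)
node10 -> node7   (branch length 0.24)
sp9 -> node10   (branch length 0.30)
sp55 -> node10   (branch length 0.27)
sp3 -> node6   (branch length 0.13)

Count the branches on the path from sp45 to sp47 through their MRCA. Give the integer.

7

The MRCA of sp45 and sp47 is the node subtending ((sp37,(sp8,sp45)),((sp21,(sp47,(sp61,sp31)),(sp9,sp55)),sp3)).
From sp45 up to that node: 3 branches. From sp47 up to the same node: 4 branches. Total: 3 + 4 = 7.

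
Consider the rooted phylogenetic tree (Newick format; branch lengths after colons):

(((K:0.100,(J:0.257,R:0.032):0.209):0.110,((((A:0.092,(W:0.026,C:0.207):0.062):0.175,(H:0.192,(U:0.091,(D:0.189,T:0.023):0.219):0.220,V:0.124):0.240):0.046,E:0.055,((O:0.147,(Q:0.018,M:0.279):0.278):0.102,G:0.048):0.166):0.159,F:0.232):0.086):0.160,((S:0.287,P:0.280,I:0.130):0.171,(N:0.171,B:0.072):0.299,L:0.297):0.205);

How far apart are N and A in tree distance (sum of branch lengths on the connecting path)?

The path runs N → … → MRCA → … → A; the MRCA is the root of the tree.
Branch lengths along that path: 0.171 + 0.299 + 0.205 + 0.160 + 0.086 + 0.159 + 0.046 + 0.175 + 0.092 = 1.393.

1.393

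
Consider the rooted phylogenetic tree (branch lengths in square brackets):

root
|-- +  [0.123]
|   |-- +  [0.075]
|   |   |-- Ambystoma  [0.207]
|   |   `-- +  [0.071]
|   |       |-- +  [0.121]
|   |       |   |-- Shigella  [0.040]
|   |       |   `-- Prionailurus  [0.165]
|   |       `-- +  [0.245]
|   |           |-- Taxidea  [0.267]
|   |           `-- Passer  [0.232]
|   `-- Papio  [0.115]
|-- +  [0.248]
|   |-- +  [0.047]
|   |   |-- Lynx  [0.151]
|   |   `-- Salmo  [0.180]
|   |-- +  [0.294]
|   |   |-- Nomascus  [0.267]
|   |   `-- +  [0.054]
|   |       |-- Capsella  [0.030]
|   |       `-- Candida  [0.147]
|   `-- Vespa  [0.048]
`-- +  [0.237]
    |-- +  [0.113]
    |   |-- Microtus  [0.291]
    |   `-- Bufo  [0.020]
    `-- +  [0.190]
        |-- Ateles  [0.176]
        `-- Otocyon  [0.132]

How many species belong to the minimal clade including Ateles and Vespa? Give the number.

16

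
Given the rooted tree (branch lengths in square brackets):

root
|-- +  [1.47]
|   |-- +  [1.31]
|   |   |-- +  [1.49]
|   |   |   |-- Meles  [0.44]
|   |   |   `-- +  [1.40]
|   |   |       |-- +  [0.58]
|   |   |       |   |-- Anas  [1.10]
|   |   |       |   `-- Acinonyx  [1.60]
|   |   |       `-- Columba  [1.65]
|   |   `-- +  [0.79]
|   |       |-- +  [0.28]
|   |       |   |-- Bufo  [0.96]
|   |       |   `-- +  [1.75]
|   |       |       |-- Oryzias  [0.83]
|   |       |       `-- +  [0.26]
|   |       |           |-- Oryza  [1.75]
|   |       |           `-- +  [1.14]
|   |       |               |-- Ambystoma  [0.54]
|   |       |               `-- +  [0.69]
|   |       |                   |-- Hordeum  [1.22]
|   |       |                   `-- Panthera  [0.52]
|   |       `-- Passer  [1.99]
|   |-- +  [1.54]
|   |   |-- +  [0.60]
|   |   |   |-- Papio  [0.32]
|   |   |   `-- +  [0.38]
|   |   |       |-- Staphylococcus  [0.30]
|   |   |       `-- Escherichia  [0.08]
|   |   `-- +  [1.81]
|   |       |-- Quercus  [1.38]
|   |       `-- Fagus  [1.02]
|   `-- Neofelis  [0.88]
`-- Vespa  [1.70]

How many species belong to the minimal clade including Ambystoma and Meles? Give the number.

11

The MRCA of Ambystoma and Meles is the node subtending ((Meles,((Anas,Acinonyx),Columba)),((Bufo,(Oryzias,(Oryza,(Ambystoma,(Hordeum,Panthera))))),Passer)).
That clade contains 11 terminal taxa: Acinonyx, Ambystoma, Anas, Bufo, Columba, Hordeum, Meles, Oryza, Oryzias, Panthera, Passer.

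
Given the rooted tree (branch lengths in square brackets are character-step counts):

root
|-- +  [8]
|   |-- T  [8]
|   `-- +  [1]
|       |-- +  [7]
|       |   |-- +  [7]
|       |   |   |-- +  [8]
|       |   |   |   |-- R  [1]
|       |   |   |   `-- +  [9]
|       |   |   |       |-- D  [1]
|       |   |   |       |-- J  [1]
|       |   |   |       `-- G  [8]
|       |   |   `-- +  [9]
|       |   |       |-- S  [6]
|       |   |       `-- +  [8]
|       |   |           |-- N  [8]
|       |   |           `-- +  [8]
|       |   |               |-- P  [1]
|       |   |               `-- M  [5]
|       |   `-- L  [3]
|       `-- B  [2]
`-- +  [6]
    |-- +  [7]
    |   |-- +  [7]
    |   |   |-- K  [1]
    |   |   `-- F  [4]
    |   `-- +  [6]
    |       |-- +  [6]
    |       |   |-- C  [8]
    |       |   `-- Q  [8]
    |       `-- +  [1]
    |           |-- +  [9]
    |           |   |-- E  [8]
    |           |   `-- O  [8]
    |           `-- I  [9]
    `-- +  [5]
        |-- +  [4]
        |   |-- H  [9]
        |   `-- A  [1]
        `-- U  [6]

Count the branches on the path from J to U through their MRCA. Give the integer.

The MRCA of J and U is the root of the tree.
From J up to that node: 7 branches. From U up to the same node: 3 branches. Total: 7 + 3 = 10.

10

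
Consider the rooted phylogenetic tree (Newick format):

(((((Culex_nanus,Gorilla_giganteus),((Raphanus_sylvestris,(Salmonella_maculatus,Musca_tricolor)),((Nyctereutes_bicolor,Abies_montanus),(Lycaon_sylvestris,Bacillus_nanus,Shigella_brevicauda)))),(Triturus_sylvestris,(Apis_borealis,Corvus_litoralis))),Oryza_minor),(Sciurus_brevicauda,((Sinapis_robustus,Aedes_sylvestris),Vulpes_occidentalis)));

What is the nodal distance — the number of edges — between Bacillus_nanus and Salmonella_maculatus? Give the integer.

6

The MRCA of Bacillus_nanus and Salmonella_maculatus is the node subtending ((Raphanus_sylvestris,(Salmonella_maculatus,Musca_tricolor)),((Nyctereutes_bicolor,Abies_montanus),(Lycaon_sylvestris,Bacillus_nanus,Shigella_brevicauda))).
From Bacillus_nanus up to that node: 3 branches. From Salmonella_maculatus up to the same node: 3 branches. Total: 3 + 3 = 6.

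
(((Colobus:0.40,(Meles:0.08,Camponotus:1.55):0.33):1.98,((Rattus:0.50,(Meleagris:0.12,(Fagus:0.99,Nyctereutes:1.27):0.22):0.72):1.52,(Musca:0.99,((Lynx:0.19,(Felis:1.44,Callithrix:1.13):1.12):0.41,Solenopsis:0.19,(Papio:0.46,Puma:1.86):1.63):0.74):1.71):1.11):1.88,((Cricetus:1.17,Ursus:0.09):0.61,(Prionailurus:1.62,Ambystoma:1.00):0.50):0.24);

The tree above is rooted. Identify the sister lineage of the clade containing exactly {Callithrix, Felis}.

Lynx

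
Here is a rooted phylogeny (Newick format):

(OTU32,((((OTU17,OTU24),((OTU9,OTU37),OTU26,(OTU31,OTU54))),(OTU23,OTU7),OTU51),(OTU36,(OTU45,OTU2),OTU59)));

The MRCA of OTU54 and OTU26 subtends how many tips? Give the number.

5

The MRCA of OTU54 and OTU26 is the node subtending ((OTU9,OTU37),OTU26,(OTU31,OTU54)).
That clade contains 5 terminal taxa: OTU26, OTU31, OTU37, OTU54, OTU9.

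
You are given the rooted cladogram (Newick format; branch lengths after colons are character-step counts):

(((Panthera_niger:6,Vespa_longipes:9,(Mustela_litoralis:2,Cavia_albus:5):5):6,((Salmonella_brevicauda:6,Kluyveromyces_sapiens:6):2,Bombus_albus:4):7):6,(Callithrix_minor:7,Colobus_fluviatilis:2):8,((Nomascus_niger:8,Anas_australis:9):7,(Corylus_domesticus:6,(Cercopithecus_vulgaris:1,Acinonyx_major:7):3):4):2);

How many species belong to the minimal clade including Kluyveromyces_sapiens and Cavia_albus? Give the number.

The MRCA of Kluyveromyces_sapiens and Cavia_albus is the node subtending ((Panthera_niger,Vespa_longipes,(Mustela_litoralis,Cavia_albus)),((Salmonella_brevicauda,Kluyveromyces_sapiens),Bombus_albus)).
That clade contains 7 terminal taxa: Bombus_albus, Cavia_albus, Kluyveromyces_sapiens, Mustela_litoralis, Panthera_niger, Salmonella_brevicauda, Vespa_longipes.

7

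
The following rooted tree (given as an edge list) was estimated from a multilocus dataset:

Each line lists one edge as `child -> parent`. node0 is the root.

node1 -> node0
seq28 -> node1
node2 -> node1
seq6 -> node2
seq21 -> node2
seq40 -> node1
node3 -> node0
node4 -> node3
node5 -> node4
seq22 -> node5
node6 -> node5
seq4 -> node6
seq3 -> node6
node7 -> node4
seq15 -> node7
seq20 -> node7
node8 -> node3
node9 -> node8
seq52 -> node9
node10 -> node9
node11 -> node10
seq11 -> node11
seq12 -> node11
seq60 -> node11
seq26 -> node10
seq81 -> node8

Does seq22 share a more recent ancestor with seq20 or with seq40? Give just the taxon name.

seq20

The MRCA of seq22 and seq20 subtends ((seq22,(seq4,seq3)),(seq15,seq20)) (5 taxa).
The MRCA of seq22 and seq40 is the root, subtending the entire tree (15 taxa).
The first is nested inside the second, so seq22 shares a more recent common ancestor with seq20.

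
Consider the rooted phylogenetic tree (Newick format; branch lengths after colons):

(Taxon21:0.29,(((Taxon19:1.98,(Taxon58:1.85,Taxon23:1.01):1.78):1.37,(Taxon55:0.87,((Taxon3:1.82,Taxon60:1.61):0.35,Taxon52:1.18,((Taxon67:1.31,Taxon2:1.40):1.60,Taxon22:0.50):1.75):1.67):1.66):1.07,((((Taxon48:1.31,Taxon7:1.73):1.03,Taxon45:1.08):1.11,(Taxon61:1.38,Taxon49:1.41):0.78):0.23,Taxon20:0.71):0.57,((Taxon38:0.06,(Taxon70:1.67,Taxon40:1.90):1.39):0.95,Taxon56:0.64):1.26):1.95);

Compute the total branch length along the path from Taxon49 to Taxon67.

12.05

The path runs Taxon49 → … → MRCA → … → Taxon67; the MRCA is the node subtending (((Taxon19,(Taxon58,Taxon23)),(Taxon55,((Taxon3,Taxon60),Taxon52,((Taxon67,Taxon2),Taxon22)))),((((Taxon48,Taxon7),Taxon45),(Taxon61,Taxon49)),Taxon20),((Taxon38,(Taxon70,Taxon40)),Taxon56)).
Branch lengths along that path: 1.41 + 0.78 + 0.23 + 0.57 + 1.07 + 1.66 + 1.67 + 1.75 + 1.60 + 1.31 = 12.05.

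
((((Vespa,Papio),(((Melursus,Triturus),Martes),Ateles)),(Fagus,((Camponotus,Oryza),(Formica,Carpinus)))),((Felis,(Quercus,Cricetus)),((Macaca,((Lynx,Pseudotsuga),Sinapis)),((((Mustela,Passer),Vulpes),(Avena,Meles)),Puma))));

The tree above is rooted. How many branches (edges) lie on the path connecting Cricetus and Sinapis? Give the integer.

The MRCA of Cricetus and Sinapis is the node subtending ((Felis,(Quercus,Cricetus)),((Macaca,((Lynx,Pseudotsuga),Sinapis)),((((Mustela,Passer),Vulpes),(Avena,Meles)),Puma))).
From Cricetus up to that node: 3 branches. From Sinapis up to the same node: 4 branches. Total: 3 + 4 = 7.

7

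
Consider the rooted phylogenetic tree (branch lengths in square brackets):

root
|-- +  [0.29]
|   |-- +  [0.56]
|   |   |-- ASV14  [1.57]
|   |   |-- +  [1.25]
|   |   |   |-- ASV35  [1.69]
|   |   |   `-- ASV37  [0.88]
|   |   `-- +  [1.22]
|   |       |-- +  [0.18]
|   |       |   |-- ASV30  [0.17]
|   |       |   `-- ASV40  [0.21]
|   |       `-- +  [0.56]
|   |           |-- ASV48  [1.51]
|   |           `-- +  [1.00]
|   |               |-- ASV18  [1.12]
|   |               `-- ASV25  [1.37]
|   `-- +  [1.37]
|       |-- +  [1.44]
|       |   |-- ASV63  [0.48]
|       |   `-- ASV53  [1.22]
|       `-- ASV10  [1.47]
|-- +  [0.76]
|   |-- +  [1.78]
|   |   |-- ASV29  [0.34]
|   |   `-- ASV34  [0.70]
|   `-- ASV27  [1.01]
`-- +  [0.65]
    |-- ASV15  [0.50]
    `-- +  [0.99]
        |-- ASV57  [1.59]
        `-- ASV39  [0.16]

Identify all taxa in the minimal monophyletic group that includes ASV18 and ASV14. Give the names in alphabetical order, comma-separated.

ASV14, ASV18, ASV25, ASV30, ASV35, ASV37, ASV40, ASV48

Tracing ASV18: it sits inside (ASV18,ASV25).
Tracing ASV14: it sits inside (ASV14,(ASV35,ASV37),((ASV30,ASV40),(ASV48,(ASV18,ASV25)))).
The smallest clade enclosing both is (ASV14,(ASV35,ASV37),((ASV30,ASV40),(ASV48,(ASV18,ASV25)))); the answer is its 8 terminal taxa in alphabetical order.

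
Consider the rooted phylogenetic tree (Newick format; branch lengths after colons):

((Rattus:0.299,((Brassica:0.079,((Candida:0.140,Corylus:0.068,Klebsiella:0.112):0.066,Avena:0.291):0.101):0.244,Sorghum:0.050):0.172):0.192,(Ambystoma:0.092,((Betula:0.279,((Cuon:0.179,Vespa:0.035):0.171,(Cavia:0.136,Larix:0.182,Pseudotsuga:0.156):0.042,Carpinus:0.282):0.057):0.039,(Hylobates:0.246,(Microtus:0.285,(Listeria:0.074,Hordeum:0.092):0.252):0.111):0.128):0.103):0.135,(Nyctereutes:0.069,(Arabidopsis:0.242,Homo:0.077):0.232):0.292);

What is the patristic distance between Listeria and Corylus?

1.646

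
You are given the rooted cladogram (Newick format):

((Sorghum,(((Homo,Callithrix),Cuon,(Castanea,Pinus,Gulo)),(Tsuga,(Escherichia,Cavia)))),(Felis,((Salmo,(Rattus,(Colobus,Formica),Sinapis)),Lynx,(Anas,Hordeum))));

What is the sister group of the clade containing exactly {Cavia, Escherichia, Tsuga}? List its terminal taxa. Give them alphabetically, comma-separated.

Callithrix, Castanea, Cuon, Gulo, Homo, Pinus

The clade containing exactly {Cavia, Escherichia, Tsuga} attaches to the tree at the node subtending (((Homo,Callithrix),Cuon,(Castanea,Pinus,Gulo)),(Tsuga,(Escherichia,Cavia))).
The other lineage descending from that same node — the sister group — is ((Homo,Callithrix),Cuon,(Castanea,Pinus,Gulo)); its 6 tips in alphabetical order are the answer.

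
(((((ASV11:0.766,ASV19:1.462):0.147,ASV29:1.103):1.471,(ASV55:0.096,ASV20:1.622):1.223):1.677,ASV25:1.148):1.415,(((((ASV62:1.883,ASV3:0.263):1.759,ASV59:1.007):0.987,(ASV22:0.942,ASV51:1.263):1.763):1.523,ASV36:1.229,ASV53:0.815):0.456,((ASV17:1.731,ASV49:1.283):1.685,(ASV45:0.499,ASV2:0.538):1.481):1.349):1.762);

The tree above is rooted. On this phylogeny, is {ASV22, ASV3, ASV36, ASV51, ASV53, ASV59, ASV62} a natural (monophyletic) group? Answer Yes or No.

Yes

The most recent common ancestor of these taxa subtends ((((ASV62,ASV3),ASV59),(ASV22,ASV51)),ASV36,ASV53).
That clade has exactly 7 tips — every listed taxon and nothing else — so the group is monophyletic.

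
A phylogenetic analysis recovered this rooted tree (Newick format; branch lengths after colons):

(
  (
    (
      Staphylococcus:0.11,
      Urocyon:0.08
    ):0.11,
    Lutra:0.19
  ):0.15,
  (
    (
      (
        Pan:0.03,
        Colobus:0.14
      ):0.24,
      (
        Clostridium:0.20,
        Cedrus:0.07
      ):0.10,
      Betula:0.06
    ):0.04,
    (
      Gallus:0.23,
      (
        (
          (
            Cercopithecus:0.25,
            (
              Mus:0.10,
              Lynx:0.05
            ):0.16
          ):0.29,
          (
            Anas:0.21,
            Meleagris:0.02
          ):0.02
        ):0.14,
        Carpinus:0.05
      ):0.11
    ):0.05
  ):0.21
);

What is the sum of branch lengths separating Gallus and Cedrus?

The path runs Gallus → … → MRCA → … → Cedrus; the MRCA is the node subtending (((Pan,Colobus),(Clostridium,Cedrus),Betula),(Gallus,(((Cercopithecus,(Mus,Lynx)),(Anas,Meleagris)),Carpinus))).
Branch lengths along that path: 0.23 + 0.05 + 0.04 + 0.10 + 0.07 = 0.49.

0.49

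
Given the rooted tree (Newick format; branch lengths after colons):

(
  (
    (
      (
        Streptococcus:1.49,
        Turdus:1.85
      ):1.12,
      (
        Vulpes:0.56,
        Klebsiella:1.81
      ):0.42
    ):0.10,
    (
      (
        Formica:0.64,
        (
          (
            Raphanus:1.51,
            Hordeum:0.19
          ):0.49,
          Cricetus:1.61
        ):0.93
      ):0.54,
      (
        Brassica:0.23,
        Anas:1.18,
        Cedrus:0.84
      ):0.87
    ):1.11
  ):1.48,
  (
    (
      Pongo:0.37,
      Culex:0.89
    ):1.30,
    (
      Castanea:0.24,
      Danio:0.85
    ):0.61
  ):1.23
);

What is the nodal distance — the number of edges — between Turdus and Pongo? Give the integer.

The MRCA of Turdus and Pongo is the root of the tree.
From Turdus up to that node: 4 branches. From Pongo up to the same node: 3 branches. Total: 4 + 3 = 7.

7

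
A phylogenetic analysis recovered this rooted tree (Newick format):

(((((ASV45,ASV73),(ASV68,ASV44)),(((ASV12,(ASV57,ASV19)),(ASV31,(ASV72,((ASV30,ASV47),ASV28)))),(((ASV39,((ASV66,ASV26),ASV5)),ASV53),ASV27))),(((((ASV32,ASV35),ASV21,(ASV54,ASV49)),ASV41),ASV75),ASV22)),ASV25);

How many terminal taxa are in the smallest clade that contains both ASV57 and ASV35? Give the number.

The MRCA of ASV57 and ASV35 is the node subtending ((((ASV45,ASV73),(ASV68,ASV44)),(((ASV12,(ASV57,ASV19)),(ASV31,(ASV72,((ASV30,ASV47),ASV28)))),(((ASV39,((ASV66,ASV26),ASV5)),ASV53),ASV27))),(((((ASV32,ASV35),ASV21,(ASV54,ASV49)),ASV41),ASV75),ASV22)).
That clade contains 26 terminal taxa: ASV12, ASV19, ASV21, ASV22, ASV26, ASV27, ASV28, ASV30, ASV31, ASV32, ASV35, ASV39, ASV41, ASV44, ASV45, ASV47, ASV49, ASV5, ASV53, ASV54, ASV57, ASV66, ASV68, ASV72, ASV73, ASV75.

26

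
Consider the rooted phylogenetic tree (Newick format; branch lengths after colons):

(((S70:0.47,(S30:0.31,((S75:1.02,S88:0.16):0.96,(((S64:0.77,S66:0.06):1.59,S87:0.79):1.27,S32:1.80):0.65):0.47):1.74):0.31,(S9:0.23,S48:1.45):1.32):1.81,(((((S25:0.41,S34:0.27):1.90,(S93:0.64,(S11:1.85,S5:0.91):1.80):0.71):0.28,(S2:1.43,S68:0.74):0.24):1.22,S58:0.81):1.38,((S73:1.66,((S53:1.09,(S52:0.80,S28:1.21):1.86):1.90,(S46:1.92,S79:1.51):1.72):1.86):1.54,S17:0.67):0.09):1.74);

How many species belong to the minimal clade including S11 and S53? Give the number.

15

The MRCA of S11 and S53 is the node subtending (((((S25,S34),(S93,(S11,S5))),(S2,S68)),S58),((S73,((S53,(S52,S28)),(S46,S79))),S17)).
That clade contains 15 terminal taxa: S11, S17, S2, S25, S28, S34, S46, S5, S52, S53, S58, S68, S73, S79, S93.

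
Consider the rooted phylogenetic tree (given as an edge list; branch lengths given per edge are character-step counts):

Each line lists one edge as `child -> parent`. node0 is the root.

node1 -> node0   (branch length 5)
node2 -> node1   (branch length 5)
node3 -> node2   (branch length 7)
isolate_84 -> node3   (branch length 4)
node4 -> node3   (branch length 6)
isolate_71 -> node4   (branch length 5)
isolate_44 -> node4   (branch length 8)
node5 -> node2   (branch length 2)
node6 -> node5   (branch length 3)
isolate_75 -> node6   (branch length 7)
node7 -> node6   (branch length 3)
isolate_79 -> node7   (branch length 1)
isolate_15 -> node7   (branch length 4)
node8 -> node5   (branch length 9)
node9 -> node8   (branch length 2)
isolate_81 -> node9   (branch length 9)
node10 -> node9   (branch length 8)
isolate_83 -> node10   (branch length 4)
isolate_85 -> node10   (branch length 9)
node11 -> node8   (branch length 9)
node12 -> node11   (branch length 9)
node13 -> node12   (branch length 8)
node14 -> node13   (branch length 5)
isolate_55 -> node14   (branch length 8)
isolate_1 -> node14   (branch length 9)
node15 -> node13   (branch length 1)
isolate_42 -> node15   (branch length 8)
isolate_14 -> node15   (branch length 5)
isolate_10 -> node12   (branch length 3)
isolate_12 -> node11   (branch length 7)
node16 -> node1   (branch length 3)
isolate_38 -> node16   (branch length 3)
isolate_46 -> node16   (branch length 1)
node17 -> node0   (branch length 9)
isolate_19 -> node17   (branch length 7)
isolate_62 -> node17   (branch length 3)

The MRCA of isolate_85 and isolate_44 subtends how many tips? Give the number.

15

The MRCA of isolate_85 and isolate_44 is the node subtending ((isolate_84,(isolate_71,isolate_44)),((isolate_75,(isolate_79,isolate_15)),((isolate_81,(isolate_83,isolate_85)),((((isolate_55,isolate_1),(isolate_42,isolate_14)),isolate_10),isolate_12)))).
That clade contains 15 terminal taxa: isolate_1, isolate_10, isolate_12, isolate_14, isolate_15, isolate_42, isolate_44, isolate_55, isolate_71, isolate_75, isolate_79, isolate_81, isolate_83, isolate_84, isolate_85.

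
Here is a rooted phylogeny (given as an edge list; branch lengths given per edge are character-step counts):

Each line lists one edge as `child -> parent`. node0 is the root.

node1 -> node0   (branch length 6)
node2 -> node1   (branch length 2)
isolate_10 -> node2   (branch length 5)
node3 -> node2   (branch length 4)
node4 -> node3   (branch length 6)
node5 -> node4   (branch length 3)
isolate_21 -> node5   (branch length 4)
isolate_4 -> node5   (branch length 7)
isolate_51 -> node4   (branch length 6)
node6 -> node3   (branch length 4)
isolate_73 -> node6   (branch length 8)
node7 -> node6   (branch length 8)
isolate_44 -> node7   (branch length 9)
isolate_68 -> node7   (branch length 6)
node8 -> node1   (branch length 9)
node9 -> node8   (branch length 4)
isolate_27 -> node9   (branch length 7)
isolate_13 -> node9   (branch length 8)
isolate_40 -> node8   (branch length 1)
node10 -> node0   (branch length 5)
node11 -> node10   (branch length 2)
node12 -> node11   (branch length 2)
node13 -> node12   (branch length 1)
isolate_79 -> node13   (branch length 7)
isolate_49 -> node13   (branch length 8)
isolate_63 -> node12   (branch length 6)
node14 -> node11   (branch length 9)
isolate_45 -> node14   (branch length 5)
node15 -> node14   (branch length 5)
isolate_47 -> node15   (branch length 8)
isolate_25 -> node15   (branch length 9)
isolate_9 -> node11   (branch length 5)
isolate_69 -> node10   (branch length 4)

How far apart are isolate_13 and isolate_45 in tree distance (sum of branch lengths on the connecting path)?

48

The path runs isolate_13 → … → MRCA → … → isolate_45; the MRCA is the root of the tree.
Branch lengths along that path: 8 + 4 + 9 + 6 + 5 + 2 + 9 + 5 = 48.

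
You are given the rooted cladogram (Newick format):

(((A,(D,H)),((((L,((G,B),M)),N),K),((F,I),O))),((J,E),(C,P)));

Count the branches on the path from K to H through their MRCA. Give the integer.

6

The MRCA of K and H is the node subtending ((A,(D,H)),((((L,((G,B),M)),N),K),((F,I),O))).
From K up to that node: 3 branches. From H up to the same node: 3 branches. Total: 3 + 3 = 6.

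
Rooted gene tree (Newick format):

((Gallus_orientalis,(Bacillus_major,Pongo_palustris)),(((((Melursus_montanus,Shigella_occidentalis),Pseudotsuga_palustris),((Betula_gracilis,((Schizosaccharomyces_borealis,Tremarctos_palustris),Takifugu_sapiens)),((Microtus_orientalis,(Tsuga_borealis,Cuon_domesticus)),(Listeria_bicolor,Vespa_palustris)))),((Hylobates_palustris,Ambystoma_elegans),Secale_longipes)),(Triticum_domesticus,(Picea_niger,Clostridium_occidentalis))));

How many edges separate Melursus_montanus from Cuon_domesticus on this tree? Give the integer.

8

The MRCA of Melursus_montanus and Cuon_domesticus is the node subtending (((Melursus_montanus,Shigella_occidentalis),Pseudotsuga_palustris),((Betula_gracilis,((Schizosaccharomyces_borealis,Tremarctos_palustris),Takifugu_sapiens)),((Microtus_orientalis,(Tsuga_borealis,Cuon_domesticus)),(Listeria_bicolor,Vespa_palustris)))).
From Melursus_montanus up to that node: 3 branches. From Cuon_domesticus up to the same node: 5 branches. Total: 3 + 5 = 8.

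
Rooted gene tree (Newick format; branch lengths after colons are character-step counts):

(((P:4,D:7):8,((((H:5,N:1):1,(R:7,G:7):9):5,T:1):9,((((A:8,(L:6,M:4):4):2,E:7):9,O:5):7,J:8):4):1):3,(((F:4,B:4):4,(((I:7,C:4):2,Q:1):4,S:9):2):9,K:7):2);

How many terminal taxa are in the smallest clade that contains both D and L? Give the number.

13

The MRCA of D and L is the node subtending ((P,D),((((H,N),(R,G)),T),((((A,(L,M)),E),O),J))).
That clade contains 13 terminal taxa: A, D, E, G, H, J, L, M, N, O, P, R, T.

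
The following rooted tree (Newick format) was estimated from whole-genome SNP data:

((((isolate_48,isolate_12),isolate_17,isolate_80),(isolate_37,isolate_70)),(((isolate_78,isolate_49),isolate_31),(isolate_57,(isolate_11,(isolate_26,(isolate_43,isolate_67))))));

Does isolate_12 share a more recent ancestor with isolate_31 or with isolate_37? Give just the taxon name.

The MRCA of isolate_12 and isolate_37 subtends (((isolate_48,isolate_12),isolate_17,isolate_80),(isolate_37,isolate_70)) (6 taxa).
The MRCA of isolate_12 and isolate_31 is the root, subtending the entire tree (14 taxa).
The first is nested inside the second, so isolate_12 shares a more recent common ancestor with isolate_37.

isolate_37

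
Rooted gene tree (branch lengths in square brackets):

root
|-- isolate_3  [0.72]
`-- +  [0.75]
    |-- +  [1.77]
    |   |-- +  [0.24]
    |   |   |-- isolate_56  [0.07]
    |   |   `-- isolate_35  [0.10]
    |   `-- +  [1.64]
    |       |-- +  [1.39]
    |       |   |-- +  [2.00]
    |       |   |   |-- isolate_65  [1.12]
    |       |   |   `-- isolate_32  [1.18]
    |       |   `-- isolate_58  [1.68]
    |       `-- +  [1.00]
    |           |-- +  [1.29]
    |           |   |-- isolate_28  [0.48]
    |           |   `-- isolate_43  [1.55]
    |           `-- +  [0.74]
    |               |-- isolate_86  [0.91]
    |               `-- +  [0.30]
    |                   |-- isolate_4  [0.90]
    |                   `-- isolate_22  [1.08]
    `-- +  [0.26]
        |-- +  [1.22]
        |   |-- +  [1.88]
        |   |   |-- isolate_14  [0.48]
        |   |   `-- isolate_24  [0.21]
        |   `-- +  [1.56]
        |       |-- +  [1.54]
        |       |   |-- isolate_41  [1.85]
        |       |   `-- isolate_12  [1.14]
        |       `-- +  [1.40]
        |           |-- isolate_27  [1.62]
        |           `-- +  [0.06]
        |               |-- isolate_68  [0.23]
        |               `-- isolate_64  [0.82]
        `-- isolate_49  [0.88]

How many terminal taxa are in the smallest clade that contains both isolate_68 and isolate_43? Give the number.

The MRCA of isolate_68 and isolate_43 is the node subtending (((isolate_56,isolate_35),(((isolate_65,isolate_32),isolate_58),((isolate_28,isolate_43),(isolate_86,(isolate_4,isolate_22))))),(((isolate_14,isolate_24),((isolate_41,isolate_12),(isolate_27,(isolate_68,isolate_64)))),isolate_49)).
That clade contains 18 terminal taxa: isolate_12, isolate_14, isolate_22, isolate_24, isolate_27, isolate_28, isolate_32, isolate_35, isolate_4, isolate_41, isolate_43, isolate_49, isolate_56, isolate_58, isolate_64, isolate_65, isolate_68, isolate_86.

18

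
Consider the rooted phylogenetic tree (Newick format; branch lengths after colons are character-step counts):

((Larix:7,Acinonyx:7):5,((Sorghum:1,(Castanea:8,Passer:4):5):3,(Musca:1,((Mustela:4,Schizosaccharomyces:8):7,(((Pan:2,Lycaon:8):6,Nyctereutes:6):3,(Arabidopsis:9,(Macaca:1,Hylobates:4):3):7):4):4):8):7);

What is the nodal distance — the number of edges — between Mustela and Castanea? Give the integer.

7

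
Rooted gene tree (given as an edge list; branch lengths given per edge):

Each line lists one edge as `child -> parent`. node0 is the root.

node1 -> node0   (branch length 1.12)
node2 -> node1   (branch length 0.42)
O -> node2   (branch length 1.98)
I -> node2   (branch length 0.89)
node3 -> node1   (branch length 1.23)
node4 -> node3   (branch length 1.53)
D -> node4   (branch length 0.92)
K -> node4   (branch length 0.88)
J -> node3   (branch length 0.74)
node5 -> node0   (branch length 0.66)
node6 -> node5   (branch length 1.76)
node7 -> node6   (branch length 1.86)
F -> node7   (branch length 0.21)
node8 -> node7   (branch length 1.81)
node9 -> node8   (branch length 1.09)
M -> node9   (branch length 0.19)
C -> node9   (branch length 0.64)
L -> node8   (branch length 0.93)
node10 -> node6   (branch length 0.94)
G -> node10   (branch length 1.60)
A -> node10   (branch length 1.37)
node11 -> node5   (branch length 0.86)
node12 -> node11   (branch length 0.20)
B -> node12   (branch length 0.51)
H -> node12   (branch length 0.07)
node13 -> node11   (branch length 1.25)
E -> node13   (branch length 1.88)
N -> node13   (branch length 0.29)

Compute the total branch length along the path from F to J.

The path runs F → … → MRCA → … → J; the MRCA is the root of the tree.
Branch lengths along that path: 0.21 + 1.86 + 1.76 + 0.66 + 1.12 + 1.23 + 0.74 = 7.58.

7.58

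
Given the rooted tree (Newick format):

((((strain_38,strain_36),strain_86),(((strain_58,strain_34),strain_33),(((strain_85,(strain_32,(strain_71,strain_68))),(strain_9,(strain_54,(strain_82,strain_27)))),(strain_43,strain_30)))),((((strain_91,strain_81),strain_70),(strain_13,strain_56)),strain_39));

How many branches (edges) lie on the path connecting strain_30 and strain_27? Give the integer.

7

The MRCA of strain_30 and strain_27 is the node subtending (((strain_85,(strain_32,(strain_71,strain_68))),(strain_9,(strain_54,(strain_82,strain_27)))),(strain_43,strain_30)).
From strain_30 up to that node: 2 branches. From strain_27 up to the same node: 5 branches. Total: 2 + 5 = 7.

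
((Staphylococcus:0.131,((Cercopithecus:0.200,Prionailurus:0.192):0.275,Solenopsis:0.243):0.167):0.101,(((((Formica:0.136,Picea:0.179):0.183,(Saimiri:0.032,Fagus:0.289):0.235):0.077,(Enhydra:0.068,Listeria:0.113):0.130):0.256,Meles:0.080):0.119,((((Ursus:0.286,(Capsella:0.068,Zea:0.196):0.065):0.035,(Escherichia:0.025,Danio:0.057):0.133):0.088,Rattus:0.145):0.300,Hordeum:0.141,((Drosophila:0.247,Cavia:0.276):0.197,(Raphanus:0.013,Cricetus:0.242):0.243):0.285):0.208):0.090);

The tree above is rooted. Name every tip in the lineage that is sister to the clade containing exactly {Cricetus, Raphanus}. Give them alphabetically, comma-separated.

Cavia, Drosophila

The clade containing exactly {Cricetus, Raphanus} attaches to the tree at the node subtending ((Drosophila,Cavia),(Raphanus,Cricetus)).
The other lineage descending from that same node — the sister group — is (Drosophila,Cavia); its 2 tips in alphabetical order are the answer.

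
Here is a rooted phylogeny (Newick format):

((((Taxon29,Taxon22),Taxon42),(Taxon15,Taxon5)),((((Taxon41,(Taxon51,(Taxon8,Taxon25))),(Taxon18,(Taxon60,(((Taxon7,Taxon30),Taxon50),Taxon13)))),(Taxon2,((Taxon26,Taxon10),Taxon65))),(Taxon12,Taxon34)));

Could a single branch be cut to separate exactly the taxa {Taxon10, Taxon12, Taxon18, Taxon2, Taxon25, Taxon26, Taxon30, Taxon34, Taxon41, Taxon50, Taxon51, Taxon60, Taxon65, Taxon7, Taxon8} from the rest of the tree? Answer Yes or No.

The MRCA of the listed taxa subtends ((((Taxon41,(Taxon51,(Taxon8,Taxon25))),(Taxon18,(Taxon60,(((Taxon7,Taxon30),Taxon50),Taxon13)))),(Taxon2,((Taxon26,Taxon10),Taxon65))),(Taxon12,Taxon34)).
That clade also contains Taxon13, which is not in the proposed group, so the group is not monophyletic.

No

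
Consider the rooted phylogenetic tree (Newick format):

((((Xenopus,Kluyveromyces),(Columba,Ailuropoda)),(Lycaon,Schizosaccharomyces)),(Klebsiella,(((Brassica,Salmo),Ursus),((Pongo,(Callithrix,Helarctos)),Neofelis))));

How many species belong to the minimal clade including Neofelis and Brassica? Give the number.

The MRCA of Neofelis and Brassica is the node subtending (((Brassica,Salmo),Ursus),((Pongo,(Callithrix,Helarctos)),Neofelis)).
That clade contains 7 terminal taxa: Brassica, Callithrix, Helarctos, Neofelis, Pongo, Salmo, Ursus.

7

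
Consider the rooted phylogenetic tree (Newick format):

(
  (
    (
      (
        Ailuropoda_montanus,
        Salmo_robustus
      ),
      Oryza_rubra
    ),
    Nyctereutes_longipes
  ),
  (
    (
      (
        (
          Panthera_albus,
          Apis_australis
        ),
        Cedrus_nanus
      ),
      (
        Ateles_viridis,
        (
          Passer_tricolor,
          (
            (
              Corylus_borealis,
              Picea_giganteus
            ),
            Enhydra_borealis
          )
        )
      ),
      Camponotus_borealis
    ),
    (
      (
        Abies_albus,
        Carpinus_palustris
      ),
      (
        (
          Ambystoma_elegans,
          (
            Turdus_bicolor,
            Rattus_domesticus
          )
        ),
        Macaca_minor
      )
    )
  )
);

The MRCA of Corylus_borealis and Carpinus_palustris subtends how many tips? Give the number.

The MRCA of Corylus_borealis and Carpinus_palustris is the node subtending ((((Panthera_albus,Apis_australis),Cedrus_nanus),(Ateles_viridis,(Passer_tricolor,((Corylus_borealis,Picea_giganteus),Enhydra_borealis))),Camponotus_borealis),((Abies_albus,Carpinus_palustris),((Ambystoma_elegans,(Turdus_bicolor,Rattus_domesticus)),Macaca_minor))).
That clade contains 15 terminal taxa: Abies_albus, Ambystoma_elegans, Apis_australis, Ateles_viridis, Camponotus_borealis, Carpinus_palustris, Cedrus_nanus, Corylus_borealis, Enhydra_borealis, Macaca_minor, Panthera_albus, Passer_tricolor, Picea_giganteus, Rattus_domesticus, Turdus_bicolor.

15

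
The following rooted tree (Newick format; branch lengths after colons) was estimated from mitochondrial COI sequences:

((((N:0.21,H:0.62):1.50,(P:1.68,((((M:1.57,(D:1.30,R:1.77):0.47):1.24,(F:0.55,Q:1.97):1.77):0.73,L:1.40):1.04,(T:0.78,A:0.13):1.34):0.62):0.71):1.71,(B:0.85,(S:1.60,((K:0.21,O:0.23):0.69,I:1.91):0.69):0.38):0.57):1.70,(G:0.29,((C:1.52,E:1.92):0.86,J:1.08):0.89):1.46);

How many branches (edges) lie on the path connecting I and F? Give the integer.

The MRCA of I and F is the node subtending (((N,H),(P,((((M,(D,R)),(F,Q)),L),(T,A)))),(B,(S,((K,O),I)))).
From I up to that node: 4 branches. From F up to the same node: 7 branches. Total: 4 + 7 = 11.

11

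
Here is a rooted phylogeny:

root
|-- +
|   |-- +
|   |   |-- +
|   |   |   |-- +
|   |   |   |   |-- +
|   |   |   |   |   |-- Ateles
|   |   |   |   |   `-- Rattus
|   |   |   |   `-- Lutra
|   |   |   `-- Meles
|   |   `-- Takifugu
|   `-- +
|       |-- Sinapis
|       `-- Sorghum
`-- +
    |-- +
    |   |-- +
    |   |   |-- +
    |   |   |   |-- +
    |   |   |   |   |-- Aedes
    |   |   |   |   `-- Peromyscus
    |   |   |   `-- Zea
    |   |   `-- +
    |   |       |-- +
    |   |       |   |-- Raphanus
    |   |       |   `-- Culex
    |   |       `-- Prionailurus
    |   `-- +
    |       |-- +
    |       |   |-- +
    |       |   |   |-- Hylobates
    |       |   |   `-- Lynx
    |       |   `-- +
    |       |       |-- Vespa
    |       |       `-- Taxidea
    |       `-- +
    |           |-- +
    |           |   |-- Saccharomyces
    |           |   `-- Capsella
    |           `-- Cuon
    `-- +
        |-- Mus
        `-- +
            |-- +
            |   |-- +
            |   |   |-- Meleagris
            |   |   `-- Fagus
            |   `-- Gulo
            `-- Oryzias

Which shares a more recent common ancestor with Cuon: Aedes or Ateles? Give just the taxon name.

The MRCA of Cuon and Aedes subtends ((((Aedes,Peromyscus),Zea),((Raphanus,Culex),Prionailurus)),(((Hylobates,Lynx),(Vespa,Taxidea)),((Saccharomyces,Capsella),Cuon))) (13 taxa).
The MRCA of Cuon and Ateles is the root, subtending the entire tree (25 taxa).
The first is nested inside the second, so Cuon shares a more recent common ancestor with Aedes.

Aedes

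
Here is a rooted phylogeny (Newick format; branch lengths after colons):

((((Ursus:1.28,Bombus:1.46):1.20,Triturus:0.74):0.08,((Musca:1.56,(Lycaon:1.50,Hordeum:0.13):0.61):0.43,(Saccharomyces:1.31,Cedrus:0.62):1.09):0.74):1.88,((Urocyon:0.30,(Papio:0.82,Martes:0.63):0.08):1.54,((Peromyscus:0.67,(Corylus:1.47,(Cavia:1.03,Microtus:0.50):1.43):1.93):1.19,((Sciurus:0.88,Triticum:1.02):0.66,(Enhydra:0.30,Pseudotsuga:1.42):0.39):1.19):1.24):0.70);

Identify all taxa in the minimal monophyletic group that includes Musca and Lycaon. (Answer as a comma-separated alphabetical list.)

Tracing Musca: it sits inside (Musca,(Lycaon,Hordeum)).
Tracing Lycaon: it sits inside (Lycaon,Hordeum).
The smallest clade enclosing both is (Musca,(Lycaon,Hordeum)); the answer is its 3 terminal taxa in alphabetical order.

Hordeum, Lycaon, Musca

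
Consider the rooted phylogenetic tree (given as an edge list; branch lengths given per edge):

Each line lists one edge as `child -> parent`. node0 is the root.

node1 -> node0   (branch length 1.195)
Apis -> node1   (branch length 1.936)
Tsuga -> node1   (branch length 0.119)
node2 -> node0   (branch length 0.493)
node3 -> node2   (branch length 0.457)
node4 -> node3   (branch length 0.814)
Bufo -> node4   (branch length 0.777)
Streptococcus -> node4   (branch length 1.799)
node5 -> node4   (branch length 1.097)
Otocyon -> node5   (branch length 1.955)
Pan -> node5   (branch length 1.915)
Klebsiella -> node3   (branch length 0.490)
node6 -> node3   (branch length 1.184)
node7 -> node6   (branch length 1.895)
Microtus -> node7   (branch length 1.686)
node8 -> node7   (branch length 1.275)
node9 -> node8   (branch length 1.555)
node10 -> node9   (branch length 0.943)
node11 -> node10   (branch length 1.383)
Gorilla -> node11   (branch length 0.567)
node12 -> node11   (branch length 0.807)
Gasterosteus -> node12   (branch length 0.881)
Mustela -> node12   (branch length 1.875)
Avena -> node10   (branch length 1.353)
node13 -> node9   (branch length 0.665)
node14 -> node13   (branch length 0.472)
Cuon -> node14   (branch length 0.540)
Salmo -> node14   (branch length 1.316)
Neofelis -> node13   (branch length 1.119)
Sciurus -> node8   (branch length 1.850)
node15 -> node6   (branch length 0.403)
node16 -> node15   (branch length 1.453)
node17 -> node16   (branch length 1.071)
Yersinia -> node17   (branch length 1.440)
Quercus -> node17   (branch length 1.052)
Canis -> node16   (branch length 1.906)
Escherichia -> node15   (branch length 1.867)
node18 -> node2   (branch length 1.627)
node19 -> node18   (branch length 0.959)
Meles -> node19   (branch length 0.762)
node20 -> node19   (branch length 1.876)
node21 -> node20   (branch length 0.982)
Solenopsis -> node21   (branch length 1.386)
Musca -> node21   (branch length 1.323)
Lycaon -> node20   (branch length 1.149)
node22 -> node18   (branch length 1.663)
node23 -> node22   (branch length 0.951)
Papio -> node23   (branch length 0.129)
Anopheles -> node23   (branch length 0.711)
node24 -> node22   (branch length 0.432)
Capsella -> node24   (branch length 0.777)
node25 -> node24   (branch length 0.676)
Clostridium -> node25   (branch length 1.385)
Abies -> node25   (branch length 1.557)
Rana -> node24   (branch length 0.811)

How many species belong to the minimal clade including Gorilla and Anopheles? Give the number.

The MRCA of Gorilla and Anopheles is the node subtending (((Bufo,Streptococcus,(Otocyon,Pan)),Klebsiella,((Microtus,((((Gorilla,(Gasterosteus,Mustela)),Avena),((Cuon,Salmo),Neofelis)),Sciurus)),(((Yersinia,Quercus),Canis),Escherichia))),((Meles,((Solenopsis,Musca),Lycaon)),((Papio,Anopheles),(Capsella,(Clostridium,Abies),Rana)))).
That clade contains 28 terminal taxa: Abies, Anopheles, Avena, Bufo, Canis, Capsella, Clostridium, Cuon, Escherichia, Gasterosteus, Gorilla, Klebsiella, Lycaon, Meles, Microtus, Musca, Mustela, Neofelis, Otocyon, Pan, Papio, Quercus, Rana, Salmo, Sciurus, Solenopsis, Streptococcus, Yersinia.

28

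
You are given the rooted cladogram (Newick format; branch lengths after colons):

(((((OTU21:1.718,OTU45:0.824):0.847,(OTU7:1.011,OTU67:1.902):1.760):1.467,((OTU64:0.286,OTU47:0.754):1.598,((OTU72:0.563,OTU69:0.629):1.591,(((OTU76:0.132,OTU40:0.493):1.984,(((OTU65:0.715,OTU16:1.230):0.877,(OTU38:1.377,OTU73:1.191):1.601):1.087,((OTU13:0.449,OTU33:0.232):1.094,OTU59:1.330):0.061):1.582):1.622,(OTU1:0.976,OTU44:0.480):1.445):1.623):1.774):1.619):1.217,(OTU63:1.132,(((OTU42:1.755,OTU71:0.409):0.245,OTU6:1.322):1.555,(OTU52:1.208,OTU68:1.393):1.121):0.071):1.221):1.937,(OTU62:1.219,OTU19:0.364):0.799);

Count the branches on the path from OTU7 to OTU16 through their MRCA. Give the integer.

The MRCA of OTU7 and OTU16 is the node subtending (((OTU21,OTU45),(OTU7,OTU67)),((OTU64,OTU47),((OTU72,OTU69),(((OTU76,OTU40),(((OTU65,OTU16),(OTU38,OTU73)),((OTU13,OTU33),OTU59))),(OTU1,OTU44))))).
From OTU7 up to that node: 3 branches. From OTU16 up to the same node: 8 branches. Total: 3 + 8 = 11.

11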